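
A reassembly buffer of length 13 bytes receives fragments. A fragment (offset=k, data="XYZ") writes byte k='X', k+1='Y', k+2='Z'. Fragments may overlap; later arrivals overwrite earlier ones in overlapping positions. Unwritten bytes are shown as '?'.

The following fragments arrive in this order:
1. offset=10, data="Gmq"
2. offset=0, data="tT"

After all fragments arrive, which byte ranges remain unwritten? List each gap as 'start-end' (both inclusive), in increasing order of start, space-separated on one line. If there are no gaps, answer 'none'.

Fragment 1: offset=10 len=3
Fragment 2: offset=0 len=2
Gaps: 2-9

Answer: 2-9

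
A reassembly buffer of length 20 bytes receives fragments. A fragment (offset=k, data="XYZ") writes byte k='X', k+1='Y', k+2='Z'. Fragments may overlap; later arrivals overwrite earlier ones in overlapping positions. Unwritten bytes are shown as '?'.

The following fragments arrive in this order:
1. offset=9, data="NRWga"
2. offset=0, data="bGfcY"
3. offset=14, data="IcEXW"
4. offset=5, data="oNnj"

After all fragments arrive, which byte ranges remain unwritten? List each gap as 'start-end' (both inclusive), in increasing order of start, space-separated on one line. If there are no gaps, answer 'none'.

Fragment 1: offset=9 len=5
Fragment 2: offset=0 len=5
Fragment 3: offset=14 len=5
Fragment 4: offset=5 len=4
Gaps: 19-19

Answer: 19-19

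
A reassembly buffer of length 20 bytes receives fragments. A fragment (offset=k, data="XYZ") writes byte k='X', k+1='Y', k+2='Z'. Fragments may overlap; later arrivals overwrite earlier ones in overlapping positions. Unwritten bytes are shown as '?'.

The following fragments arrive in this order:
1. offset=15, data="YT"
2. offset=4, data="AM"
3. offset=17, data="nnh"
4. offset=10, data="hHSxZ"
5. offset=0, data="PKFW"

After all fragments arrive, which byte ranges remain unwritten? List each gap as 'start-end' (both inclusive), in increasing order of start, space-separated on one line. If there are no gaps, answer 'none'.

Answer: 6-9

Derivation:
Fragment 1: offset=15 len=2
Fragment 2: offset=4 len=2
Fragment 3: offset=17 len=3
Fragment 4: offset=10 len=5
Fragment 5: offset=0 len=4
Gaps: 6-9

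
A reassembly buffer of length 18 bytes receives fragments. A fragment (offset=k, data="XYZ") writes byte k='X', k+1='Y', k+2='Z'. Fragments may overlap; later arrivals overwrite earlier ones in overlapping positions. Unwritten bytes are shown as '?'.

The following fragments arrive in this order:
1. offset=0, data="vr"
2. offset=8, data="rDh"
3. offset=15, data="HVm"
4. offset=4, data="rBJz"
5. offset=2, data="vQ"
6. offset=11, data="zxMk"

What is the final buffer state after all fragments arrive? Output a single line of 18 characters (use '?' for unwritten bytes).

Fragment 1: offset=0 data="vr" -> buffer=vr????????????????
Fragment 2: offset=8 data="rDh" -> buffer=vr??????rDh???????
Fragment 3: offset=15 data="HVm" -> buffer=vr??????rDh????HVm
Fragment 4: offset=4 data="rBJz" -> buffer=vr??rBJzrDh????HVm
Fragment 5: offset=2 data="vQ" -> buffer=vrvQrBJzrDh????HVm
Fragment 6: offset=11 data="zxMk" -> buffer=vrvQrBJzrDhzxMkHVm

Answer: vrvQrBJzrDhzxMkHVm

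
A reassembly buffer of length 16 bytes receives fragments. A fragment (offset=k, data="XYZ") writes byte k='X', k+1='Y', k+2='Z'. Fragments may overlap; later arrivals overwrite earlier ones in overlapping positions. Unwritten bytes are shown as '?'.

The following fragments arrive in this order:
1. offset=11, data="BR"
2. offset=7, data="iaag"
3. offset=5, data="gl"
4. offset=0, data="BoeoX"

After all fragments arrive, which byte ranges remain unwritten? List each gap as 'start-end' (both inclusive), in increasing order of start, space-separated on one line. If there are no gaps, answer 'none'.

Answer: 13-15

Derivation:
Fragment 1: offset=11 len=2
Fragment 2: offset=7 len=4
Fragment 3: offset=5 len=2
Fragment 4: offset=0 len=5
Gaps: 13-15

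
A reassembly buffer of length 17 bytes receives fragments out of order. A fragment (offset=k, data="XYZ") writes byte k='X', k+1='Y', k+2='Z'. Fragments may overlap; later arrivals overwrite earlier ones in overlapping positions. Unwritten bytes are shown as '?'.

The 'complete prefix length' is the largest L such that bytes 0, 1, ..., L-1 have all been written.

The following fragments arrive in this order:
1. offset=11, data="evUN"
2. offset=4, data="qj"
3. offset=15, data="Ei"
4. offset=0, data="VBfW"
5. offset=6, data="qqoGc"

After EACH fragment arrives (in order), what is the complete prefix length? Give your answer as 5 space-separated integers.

Fragment 1: offset=11 data="evUN" -> buffer=???????????evUN?? -> prefix_len=0
Fragment 2: offset=4 data="qj" -> buffer=????qj?????evUN?? -> prefix_len=0
Fragment 3: offset=15 data="Ei" -> buffer=????qj?????evUNEi -> prefix_len=0
Fragment 4: offset=0 data="VBfW" -> buffer=VBfWqj?????evUNEi -> prefix_len=6
Fragment 5: offset=6 data="qqoGc" -> buffer=VBfWqjqqoGcevUNEi -> prefix_len=17

Answer: 0 0 0 6 17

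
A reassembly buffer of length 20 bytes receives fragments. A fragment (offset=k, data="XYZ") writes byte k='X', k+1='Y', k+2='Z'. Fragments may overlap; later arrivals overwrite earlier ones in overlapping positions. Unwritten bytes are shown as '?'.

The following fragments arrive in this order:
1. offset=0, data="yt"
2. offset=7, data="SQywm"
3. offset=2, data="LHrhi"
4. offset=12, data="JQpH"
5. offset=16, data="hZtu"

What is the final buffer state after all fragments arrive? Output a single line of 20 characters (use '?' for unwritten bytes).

Answer: ytLHrhiSQywmJQpHhZtu

Derivation:
Fragment 1: offset=0 data="yt" -> buffer=yt??????????????????
Fragment 2: offset=7 data="SQywm" -> buffer=yt?????SQywm????????
Fragment 3: offset=2 data="LHrhi" -> buffer=ytLHrhiSQywm????????
Fragment 4: offset=12 data="JQpH" -> buffer=ytLHrhiSQywmJQpH????
Fragment 5: offset=16 data="hZtu" -> buffer=ytLHrhiSQywmJQpHhZtu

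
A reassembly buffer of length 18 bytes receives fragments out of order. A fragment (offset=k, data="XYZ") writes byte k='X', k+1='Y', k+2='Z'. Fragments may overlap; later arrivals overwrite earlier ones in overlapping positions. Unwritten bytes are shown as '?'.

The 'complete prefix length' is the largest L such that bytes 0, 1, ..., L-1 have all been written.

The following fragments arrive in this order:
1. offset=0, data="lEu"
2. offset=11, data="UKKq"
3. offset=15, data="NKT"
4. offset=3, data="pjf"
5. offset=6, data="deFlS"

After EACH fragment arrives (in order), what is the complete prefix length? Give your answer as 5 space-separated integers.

Fragment 1: offset=0 data="lEu" -> buffer=lEu??????????????? -> prefix_len=3
Fragment 2: offset=11 data="UKKq" -> buffer=lEu????????UKKq??? -> prefix_len=3
Fragment 3: offset=15 data="NKT" -> buffer=lEu????????UKKqNKT -> prefix_len=3
Fragment 4: offset=3 data="pjf" -> buffer=lEupjf?????UKKqNKT -> prefix_len=6
Fragment 5: offset=6 data="deFlS" -> buffer=lEupjfdeFlSUKKqNKT -> prefix_len=18

Answer: 3 3 3 6 18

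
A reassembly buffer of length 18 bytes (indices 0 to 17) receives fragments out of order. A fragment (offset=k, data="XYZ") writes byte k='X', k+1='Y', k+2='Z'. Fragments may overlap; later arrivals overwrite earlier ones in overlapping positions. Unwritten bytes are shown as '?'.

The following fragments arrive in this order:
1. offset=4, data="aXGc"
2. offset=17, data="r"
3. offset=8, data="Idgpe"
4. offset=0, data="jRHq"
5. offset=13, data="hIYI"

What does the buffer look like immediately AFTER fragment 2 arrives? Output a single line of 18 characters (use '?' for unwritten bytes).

Answer: ????aXGc?????????r

Derivation:
Fragment 1: offset=4 data="aXGc" -> buffer=????aXGc??????????
Fragment 2: offset=17 data="r" -> buffer=????aXGc?????????r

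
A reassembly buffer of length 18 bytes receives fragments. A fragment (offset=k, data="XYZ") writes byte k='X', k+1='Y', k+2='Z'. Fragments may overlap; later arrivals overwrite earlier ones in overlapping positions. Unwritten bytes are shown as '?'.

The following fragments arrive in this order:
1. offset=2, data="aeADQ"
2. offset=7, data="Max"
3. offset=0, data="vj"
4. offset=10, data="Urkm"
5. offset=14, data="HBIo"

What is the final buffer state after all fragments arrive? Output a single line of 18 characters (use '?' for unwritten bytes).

Answer: vjaeADQMaxUrkmHBIo

Derivation:
Fragment 1: offset=2 data="aeADQ" -> buffer=??aeADQ???????????
Fragment 2: offset=7 data="Max" -> buffer=??aeADQMax????????
Fragment 3: offset=0 data="vj" -> buffer=vjaeADQMax????????
Fragment 4: offset=10 data="Urkm" -> buffer=vjaeADQMaxUrkm????
Fragment 5: offset=14 data="HBIo" -> buffer=vjaeADQMaxUrkmHBIo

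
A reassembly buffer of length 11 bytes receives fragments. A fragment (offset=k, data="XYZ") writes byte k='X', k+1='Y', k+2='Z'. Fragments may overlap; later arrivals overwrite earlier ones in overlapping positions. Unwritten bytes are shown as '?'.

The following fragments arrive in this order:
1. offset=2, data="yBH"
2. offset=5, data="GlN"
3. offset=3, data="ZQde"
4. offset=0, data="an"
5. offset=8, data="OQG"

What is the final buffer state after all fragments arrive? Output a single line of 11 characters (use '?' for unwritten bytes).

Fragment 1: offset=2 data="yBH" -> buffer=??yBH??????
Fragment 2: offset=5 data="GlN" -> buffer=??yBHGlN???
Fragment 3: offset=3 data="ZQde" -> buffer=??yZQdeN???
Fragment 4: offset=0 data="an" -> buffer=anyZQdeN???
Fragment 5: offset=8 data="OQG" -> buffer=anyZQdeNOQG

Answer: anyZQdeNOQG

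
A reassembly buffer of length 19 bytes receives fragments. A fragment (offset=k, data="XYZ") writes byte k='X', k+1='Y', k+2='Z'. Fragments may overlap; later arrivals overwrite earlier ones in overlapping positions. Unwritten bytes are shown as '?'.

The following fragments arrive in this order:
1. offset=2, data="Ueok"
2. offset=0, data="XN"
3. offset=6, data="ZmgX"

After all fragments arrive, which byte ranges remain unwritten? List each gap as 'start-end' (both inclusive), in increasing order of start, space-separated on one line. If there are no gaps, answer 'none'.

Answer: 10-18

Derivation:
Fragment 1: offset=2 len=4
Fragment 2: offset=0 len=2
Fragment 3: offset=6 len=4
Gaps: 10-18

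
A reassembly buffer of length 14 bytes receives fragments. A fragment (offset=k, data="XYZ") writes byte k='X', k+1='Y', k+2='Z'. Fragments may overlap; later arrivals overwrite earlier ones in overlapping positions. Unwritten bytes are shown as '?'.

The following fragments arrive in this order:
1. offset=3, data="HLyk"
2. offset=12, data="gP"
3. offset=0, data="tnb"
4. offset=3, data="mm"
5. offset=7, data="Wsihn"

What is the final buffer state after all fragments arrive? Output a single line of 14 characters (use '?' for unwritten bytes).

Answer: tnbmmykWsihngP

Derivation:
Fragment 1: offset=3 data="HLyk" -> buffer=???HLyk???????
Fragment 2: offset=12 data="gP" -> buffer=???HLyk?????gP
Fragment 3: offset=0 data="tnb" -> buffer=tnbHLyk?????gP
Fragment 4: offset=3 data="mm" -> buffer=tnbmmyk?????gP
Fragment 5: offset=7 data="Wsihn" -> buffer=tnbmmykWsihngP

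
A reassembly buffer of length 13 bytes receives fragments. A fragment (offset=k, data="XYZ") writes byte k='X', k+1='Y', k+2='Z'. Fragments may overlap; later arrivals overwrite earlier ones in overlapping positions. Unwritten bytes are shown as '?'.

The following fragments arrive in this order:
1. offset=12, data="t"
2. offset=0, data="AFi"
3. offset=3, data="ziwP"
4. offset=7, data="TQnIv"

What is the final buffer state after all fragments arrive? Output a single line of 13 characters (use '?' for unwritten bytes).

Fragment 1: offset=12 data="t" -> buffer=????????????t
Fragment 2: offset=0 data="AFi" -> buffer=AFi?????????t
Fragment 3: offset=3 data="ziwP" -> buffer=AFiziwP?????t
Fragment 4: offset=7 data="TQnIv" -> buffer=AFiziwPTQnIvt

Answer: AFiziwPTQnIvt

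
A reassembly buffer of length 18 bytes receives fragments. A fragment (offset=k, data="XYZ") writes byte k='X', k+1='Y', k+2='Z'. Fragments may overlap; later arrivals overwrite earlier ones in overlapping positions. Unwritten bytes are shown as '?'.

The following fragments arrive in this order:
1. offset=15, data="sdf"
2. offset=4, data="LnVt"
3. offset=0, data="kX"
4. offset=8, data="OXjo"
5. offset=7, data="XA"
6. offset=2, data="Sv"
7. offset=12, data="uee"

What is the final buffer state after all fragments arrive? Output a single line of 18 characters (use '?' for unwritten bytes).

Fragment 1: offset=15 data="sdf" -> buffer=???????????????sdf
Fragment 2: offset=4 data="LnVt" -> buffer=????LnVt???????sdf
Fragment 3: offset=0 data="kX" -> buffer=kX??LnVt???????sdf
Fragment 4: offset=8 data="OXjo" -> buffer=kX??LnVtOXjo???sdf
Fragment 5: offset=7 data="XA" -> buffer=kX??LnVXAXjo???sdf
Fragment 6: offset=2 data="Sv" -> buffer=kXSvLnVXAXjo???sdf
Fragment 7: offset=12 data="uee" -> buffer=kXSvLnVXAXjoueesdf

Answer: kXSvLnVXAXjoueesdf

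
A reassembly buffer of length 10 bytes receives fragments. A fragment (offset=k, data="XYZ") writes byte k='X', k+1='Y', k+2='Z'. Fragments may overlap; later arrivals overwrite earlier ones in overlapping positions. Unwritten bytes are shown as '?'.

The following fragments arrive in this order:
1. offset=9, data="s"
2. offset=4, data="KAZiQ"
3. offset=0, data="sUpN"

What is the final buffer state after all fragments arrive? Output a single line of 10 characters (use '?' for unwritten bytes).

Answer: sUpNKAZiQs

Derivation:
Fragment 1: offset=9 data="s" -> buffer=?????????s
Fragment 2: offset=4 data="KAZiQ" -> buffer=????KAZiQs
Fragment 3: offset=0 data="sUpN" -> buffer=sUpNKAZiQs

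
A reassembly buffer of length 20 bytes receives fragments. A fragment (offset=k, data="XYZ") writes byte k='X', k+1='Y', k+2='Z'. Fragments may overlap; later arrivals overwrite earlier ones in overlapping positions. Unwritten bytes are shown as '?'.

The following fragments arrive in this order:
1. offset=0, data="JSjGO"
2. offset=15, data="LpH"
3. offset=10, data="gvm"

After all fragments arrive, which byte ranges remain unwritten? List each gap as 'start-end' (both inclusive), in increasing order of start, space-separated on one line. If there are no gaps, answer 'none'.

Answer: 5-9 13-14 18-19

Derivation:
Fragment 1: offset=0 len=5
Fragment 2: offset=15 len=3
Fragment 3: offset=10 len=3
Gaps: 5-9 13-14 18-19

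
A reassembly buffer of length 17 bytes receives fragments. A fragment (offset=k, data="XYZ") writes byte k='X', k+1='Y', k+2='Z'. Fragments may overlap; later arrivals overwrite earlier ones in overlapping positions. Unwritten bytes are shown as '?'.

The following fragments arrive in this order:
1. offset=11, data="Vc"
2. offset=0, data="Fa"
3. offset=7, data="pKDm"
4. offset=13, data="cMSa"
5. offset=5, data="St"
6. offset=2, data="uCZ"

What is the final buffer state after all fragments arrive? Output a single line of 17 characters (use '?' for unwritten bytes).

Fragment 1: offset=11 data="Vc" -> buffer=???????????Vc????
Fragment 2: offset=0 data="Fa" -> buffer=Fa?????????Vc????
Fragment 3: offset=7 data="pKDm" -> buffer=Fa?????pKDmVc????
Fragment 4: offset=13 data="cMSa" -> buffer=Fa?????pKDmVccMSa
Fragment 5: offset=5 data="St" -> buffer=Fa???StpKDmVccMSa
Fragment 6: offset=2 data="uCZ" -> buffer=FauCZStpKDmVccMSa

Answer: FauCZStpKDmVccMSa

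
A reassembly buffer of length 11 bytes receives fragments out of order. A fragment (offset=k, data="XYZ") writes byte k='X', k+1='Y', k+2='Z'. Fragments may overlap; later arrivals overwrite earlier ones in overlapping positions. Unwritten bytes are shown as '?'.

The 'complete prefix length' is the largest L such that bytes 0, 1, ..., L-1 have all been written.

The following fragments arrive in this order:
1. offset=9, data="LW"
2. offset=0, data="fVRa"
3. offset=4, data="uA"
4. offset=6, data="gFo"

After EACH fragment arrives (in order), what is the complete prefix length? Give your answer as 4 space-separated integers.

Fragment 1: offset=9 data="LW" -> buffer=?????????LW -> prefix_len=0
Fragment 2: offset=0 data="fVRa" -> buffer=fVRa?????LW -> prefix_len=4
Fragment 3: offset=4 data="uA" -> buffer=fVRauA???LW -> prefix_len=6
Fragment 4: offset=6 data="gFo" -> buffer=fVRauAgFoLW -> prefix_len=11

Answer: 0 4 6 11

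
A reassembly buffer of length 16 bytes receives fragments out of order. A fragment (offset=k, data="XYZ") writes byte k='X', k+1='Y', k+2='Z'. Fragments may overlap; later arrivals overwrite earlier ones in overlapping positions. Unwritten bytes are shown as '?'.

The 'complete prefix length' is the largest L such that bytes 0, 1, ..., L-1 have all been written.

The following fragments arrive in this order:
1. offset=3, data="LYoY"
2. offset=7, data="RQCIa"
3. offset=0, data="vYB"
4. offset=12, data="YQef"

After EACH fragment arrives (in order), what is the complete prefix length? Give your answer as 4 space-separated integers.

Fragment 1: offset=3 data="LYoY" -> buffer=???LYoY????????? -> prefix_len=0
Fragment 2: offset=7 data="RQCIa" -> buffer=???LYoYRQCIa???? -> prefix_len=0
Fragment 3: offset=0 data="vYB" -> buffer=vYBLYoYRQCIa???? -> prefix_len=12
Fragment 4: offset=12 data="YQef" -> buffer=vYBLYoYRQCIaYQef -> prefix_len=16

Answer: 0 0 12 16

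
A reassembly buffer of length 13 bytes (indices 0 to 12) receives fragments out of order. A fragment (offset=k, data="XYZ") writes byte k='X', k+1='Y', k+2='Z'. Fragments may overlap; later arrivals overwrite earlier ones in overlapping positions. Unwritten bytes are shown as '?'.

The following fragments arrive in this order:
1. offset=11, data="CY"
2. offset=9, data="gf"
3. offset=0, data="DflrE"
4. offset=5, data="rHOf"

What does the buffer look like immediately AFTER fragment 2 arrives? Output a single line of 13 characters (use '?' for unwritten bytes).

Answer: ?????????gfCY

Derivation:
Fragment 1: offset=11 data="CY" -> buffer=???????????CY
Fragment 2: offset=9 data="gf" -> buffer=?????????gfCY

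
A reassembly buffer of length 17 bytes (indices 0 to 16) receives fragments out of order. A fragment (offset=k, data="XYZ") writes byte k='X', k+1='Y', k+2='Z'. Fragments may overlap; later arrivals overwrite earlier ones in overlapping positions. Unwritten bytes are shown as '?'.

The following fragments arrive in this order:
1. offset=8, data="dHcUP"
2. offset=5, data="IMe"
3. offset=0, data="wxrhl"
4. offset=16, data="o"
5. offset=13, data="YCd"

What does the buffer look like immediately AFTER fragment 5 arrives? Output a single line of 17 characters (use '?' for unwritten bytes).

Answer: wxrhlIMedHcUPYCdo

Derivation:
Fragment 1: offset=8 data="dHcUP" -> buffer=????????dHcUP????
Fragment 2: offset=5 data="IMe" -> buffer=?????IMedHcUP????
Fragment 3: offset=0 data="wxrhl" -> buffer=wxrhlIMedHcUP????
Fragment 4: offset=16 data="o" -> buffer=wxrhlIMedHcUP???o
Fragment 5: offset=13 data="YCd" -> buffer=wxrhlIMedHcUPYCdo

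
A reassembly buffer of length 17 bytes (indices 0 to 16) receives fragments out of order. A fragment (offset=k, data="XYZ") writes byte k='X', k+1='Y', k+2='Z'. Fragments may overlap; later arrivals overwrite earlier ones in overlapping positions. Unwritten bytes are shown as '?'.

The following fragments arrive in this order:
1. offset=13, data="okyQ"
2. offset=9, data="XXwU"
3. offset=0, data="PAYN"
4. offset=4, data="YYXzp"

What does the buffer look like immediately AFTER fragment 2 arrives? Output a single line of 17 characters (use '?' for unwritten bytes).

Answer: ?????????XXwUokyQ

Derivation:
Fragment 1: offset=13 data="okyQ" -> buffer=?????????????okyQ
Fragment 2: offset=9 data="XXwU" -> buffer=?????????XXwUokyQ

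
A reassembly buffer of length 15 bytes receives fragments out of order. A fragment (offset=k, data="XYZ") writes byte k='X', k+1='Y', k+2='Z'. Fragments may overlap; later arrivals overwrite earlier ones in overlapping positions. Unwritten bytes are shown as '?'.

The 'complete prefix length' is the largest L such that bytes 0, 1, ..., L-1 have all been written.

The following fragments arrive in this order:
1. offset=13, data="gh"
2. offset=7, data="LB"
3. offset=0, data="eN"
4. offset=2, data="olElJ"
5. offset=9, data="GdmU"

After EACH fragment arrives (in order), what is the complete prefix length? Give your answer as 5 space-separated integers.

Fragment 1: offset=13 data="gh" -> buffer=?????????????gh -> prefix_len=0
Fragment 2: offset=7 data="LB" -> buffer=???????LB????gh -> prefix_len=0
Fragment 3: offset=0 data="eN" -> buffer=eN?????LB????gh -> prefix_len=2
Fragment 4: offset=2 data="olElJ" -> buffer=eNolElJLB????gh -> prefix_len=9
Fragment 5: offset=9 data="GdmU" -> buffer=eNolElJLBGdmUgh -> prefix_len=15

Answer: 0 0 2 9 15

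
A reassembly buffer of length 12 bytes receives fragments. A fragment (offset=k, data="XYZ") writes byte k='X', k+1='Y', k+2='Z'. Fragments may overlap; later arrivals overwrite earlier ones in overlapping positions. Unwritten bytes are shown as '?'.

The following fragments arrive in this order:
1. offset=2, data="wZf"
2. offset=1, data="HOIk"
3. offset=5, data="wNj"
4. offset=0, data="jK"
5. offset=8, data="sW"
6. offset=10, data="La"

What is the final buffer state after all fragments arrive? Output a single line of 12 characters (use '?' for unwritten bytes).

Fragment 1: offset=2 data="wZf" -> buffer=??wZf???????
Fragment 2: offset=1 data="HOIk" -> buffer=?HOIk???????
Fragment 3: offset=5 data="wNj" -> buffer=?HOIkwNj????
Fragment 4: offset=0 data="jK" -> buffer=jKOIkwNj????
Fragment 5: offset=8 data="sW" -> buffer=jKOIkwNjsW??
Fragment 6: offset=10 data="La" -> buffer=jKOIkwNjsWLa

Answer: jKOIkwNjsWLa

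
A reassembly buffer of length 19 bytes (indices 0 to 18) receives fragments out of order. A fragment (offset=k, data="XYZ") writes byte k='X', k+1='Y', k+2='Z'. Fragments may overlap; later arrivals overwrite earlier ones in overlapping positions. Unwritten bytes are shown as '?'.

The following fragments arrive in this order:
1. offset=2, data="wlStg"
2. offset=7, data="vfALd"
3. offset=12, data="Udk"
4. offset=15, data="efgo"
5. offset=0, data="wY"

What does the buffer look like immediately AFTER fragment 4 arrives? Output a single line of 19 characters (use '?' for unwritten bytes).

Fragment 1: offset=2 data="wlStg" -> buffer=??wlStg????????????
Fragment 2: offset=7 data="vfALd" -> buffer=??wlStgvfALd???????
Fragment 3: offset=12 data="Udk" -> buffer=??wlStgvfALdUdk????
Fragment 4: offset=15 data="efgo" -> buffer=??wlStgvfALdUdkefgo

Answer: ??wlStgvfALdUdkefgo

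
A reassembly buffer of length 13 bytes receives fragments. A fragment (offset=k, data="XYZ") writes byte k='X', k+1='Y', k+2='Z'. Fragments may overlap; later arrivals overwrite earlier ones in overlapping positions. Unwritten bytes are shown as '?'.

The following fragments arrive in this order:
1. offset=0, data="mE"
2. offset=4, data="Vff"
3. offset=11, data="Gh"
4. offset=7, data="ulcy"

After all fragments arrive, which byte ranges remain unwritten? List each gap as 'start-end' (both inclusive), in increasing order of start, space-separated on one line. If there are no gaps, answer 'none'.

Fragment 1: offset=0 len=2
Fragment 2: offset=4 len=3
Fragment 3: offset=11 len=2
Fragment 4: offset=7 len=4
Gaps: 2-3

Answer: 2-3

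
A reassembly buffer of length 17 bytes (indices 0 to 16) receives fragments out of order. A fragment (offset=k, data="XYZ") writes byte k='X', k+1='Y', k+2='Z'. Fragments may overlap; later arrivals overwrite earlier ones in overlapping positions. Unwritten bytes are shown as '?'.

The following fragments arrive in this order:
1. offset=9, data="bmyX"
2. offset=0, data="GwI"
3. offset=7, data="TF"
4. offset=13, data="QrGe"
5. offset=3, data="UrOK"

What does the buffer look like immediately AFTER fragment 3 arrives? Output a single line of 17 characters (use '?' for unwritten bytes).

Answer: GwI????TFbmyX????

Derivation:
Fragment 1: offset=9 data="bmyX" -> buffer=?????????bmyX????
Fragment 2: offset=0 data="GwI" -> buffer=GwI??????bmyX????
Fragment 3: offset=7 data="TF" -> buffer=GwI????TFbmyX????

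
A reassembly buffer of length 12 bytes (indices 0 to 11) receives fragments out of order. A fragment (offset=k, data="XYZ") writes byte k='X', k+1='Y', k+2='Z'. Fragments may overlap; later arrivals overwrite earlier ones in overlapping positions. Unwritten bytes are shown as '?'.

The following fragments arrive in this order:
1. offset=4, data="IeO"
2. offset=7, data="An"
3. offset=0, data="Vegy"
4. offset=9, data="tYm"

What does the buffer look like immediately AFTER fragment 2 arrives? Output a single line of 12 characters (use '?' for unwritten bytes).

Fragment 1: offset=4 data="IeO" -> buffer=????IeO?????
Fragment 2: offset=7 data="An" -> buffer=????IeOAn???

Answer: ????IeOAn???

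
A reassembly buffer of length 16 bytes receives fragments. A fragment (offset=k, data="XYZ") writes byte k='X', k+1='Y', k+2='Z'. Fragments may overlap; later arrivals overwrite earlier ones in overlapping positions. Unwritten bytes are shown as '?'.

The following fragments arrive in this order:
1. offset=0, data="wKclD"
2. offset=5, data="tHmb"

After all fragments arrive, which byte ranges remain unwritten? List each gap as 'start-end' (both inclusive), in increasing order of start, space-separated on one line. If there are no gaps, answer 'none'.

Fragment 1: offset=0 len=5
Fragment 2: offset=5 len=4
Gaps: 9-15

Answer: 9-15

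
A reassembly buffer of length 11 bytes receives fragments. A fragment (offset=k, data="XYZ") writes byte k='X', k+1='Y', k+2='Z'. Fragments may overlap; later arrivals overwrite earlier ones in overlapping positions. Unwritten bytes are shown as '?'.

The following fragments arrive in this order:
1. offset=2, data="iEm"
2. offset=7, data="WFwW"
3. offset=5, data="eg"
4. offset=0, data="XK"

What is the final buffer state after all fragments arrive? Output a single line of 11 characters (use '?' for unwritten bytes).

Answer: XKiEmegWFwW

Derivation:
Fragment 1: offset=2 data="iEm" -> buffer=??iEm??????
Fragment 2: offset=7 data="WFwW" -> buffer=??iEm??WFwW
Fragment 3: offset=5 data="eg" -> buffer=??iEmegWFwW
Fragment 4: offset=0 data="XK" -> buffer=XKiEmegWFwW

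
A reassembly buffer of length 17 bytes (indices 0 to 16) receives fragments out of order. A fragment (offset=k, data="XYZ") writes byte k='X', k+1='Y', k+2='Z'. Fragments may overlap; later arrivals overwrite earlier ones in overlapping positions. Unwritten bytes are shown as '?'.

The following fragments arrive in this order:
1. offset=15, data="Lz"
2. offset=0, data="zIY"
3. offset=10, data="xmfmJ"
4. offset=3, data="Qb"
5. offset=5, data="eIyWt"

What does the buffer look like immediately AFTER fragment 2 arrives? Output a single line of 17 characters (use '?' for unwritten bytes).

Answer: zIY????????????Lz

Derivation:
Fragment 1: offset=15 data="Lz" -> buffer=???????????????Lz
Fragment 2: offset=0 data="zIY" -> buffer=zIY????????????Lz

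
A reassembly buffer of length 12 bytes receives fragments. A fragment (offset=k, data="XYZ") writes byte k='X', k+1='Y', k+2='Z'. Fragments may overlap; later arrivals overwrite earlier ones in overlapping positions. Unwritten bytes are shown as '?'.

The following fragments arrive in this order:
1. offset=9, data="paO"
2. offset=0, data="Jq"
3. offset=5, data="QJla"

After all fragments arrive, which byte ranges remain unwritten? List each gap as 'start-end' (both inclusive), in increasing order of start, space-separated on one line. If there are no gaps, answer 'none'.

Answer: 2-4

Derivation:
Fragment 1: offset=9 len=3
Fragment 2: offset=0 len=2
Fragment 3: offset=5 len=4
Gaps: 2-4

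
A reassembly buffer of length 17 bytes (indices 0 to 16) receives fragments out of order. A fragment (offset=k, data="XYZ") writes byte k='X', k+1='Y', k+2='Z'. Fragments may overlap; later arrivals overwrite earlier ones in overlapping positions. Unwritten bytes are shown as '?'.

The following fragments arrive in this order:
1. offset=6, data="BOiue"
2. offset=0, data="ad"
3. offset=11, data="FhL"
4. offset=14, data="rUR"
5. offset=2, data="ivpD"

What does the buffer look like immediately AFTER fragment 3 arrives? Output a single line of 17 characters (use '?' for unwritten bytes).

Fragment 1: offset=6 data="BOiue" -> buffer=??????BOiue??????
Fragment 2: offset=0 data="ad" -> buffer=ad????BOiue??????
Fragment 3: offset=11 data="FhL" -> buffer=ad????BOiueFhL???

Answer: ad????BOiueFhL???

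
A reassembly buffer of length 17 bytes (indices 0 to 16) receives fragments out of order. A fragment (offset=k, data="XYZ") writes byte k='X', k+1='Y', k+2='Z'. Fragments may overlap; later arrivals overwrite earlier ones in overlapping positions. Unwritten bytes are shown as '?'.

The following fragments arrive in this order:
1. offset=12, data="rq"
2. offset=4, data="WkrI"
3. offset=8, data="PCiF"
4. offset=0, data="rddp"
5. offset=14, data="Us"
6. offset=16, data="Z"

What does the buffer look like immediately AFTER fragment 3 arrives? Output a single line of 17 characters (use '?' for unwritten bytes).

Fragment 1: offset=12 data="rq" -> buffer=????????????rq???
Fragment 2: offset=4 data="WkrI" -> buffer=????WkrI????rq???
Fragment 3: offset=8 data="PCiF" -> buffer=????WkrIPCiFrq???

Answer: ????WkrIPCiFrq???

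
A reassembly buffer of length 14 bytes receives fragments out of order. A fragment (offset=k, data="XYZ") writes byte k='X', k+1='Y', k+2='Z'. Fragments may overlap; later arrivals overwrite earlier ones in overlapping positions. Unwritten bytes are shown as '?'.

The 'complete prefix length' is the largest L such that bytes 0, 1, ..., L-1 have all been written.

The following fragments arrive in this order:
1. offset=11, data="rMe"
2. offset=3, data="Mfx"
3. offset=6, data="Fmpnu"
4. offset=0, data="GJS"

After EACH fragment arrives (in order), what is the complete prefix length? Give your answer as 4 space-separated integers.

Fragment 1: offset=11 data="rMe" -> buffer=???????????rMe -> prefix_len=0
Fragment 2: offset=3 data="Mfx" -> buffer=???Mfx?????rMe -> prefix_len=0
Fragment 3: offset=6 data="Fmpnu" -> buffer=???MfxFmpnurMe -> prefix_len=0
Fragment 4: offset=0 data="GJS" -> buffer=GJSMfxFmpnurMe -> prefix_len=14

Answer: 0 0 0 14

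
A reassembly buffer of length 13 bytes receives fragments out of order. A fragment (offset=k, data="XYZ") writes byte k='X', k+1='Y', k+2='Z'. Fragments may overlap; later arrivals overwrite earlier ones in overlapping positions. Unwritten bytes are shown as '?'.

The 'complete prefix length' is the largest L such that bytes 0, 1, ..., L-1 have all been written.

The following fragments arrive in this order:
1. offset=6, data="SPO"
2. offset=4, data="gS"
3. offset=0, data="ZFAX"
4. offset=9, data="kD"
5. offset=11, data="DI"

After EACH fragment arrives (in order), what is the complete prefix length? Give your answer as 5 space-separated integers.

Fragment 1: offset=6 data="SPO" -> buffer=??????SPO???? -> prefix_len=0
Fragment 2: offset=4 data="gS" -> buffer=????gSSPO???? -> prefix_len=0
Fragment 3: offset=0 data="ZFAX" -> buffer=ZFAXgSSPO???? -> prefix_len=9
Fragment 4: offset=9 data="kD" -> buffer=ZFAXgSSPOkD?? -> prefix_len=11
Fragment 5: offset=11 data="DI" -> buffer=ZFAXgSSPOkDDI -> prefix_len=13

Answer: 0 0 9 11 13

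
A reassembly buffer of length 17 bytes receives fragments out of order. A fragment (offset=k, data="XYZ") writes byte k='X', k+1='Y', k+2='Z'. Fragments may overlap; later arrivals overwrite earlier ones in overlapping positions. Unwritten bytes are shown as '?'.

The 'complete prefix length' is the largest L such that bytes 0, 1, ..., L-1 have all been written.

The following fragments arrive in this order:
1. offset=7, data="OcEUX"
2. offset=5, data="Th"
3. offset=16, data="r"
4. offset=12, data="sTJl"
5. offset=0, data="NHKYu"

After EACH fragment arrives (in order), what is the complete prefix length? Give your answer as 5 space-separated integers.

Answer: 0 0 0 0 17

Derivation:
Fragment 1: offset=7 data="OcEUX" -> buffer=???????OcEUX????? -> prefix_len=0
Fragment 2: offset=5 data="Th" -> buffer=?????ThOcEUX????? -> prefix_len=0
Fragment 3: offset=16 data="r" -> buffer=?????ThOcEUX????r -> prefix_len=0
Fragment 4: offset=12 data="sTJl" -> buffer=?????ThOcEUXsTJlr -> prefix_len=0
Fragment 5: offset=0 data="NHKYu" -> buffer=NHKYuThOcEUXsTJlr -> prefix_len=17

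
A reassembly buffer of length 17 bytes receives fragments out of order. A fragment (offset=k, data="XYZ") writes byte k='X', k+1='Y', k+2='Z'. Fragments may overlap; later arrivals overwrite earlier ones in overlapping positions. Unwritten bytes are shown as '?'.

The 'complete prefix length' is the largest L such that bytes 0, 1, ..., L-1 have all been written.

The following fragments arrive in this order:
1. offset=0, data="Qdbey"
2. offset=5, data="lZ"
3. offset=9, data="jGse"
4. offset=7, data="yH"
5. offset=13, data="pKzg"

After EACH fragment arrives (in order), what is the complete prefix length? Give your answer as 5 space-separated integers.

Answer: 5 7 7 13 17

Derivation:
Fragment 1: offset=0 data="Qdbey" -> buffer=Qdbey???????????? -> prefix_len=5
Fragment 2: offset=5 data="lZ" -> buffer=QdbeylZ?????????? -> prefix_len=7
Fragment 3: offset=9 data="jGse" -> buffer=QdbeylZ??jGse???? -> prefix_len=7
Fragment 4: offset=7 data="yH" -> buffer=QdbeylZyHjGse???? -> prefix_len=13
Fragment 5: offset=13 data="pKzg" -> buffer=QdbeylZyHjGsepKzg -> prefix_len=17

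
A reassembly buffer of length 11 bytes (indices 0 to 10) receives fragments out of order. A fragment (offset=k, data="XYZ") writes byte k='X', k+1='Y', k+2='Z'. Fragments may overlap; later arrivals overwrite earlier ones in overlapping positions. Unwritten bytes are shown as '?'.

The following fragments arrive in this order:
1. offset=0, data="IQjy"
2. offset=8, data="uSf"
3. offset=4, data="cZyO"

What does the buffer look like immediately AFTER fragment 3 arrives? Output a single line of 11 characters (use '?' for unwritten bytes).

Fragment 1: offset=0 data="IQjy" -> buffer=IQjy???????
Fragment 2: offset=8 data="uSf" -> buffer=IQjy????uSf
Fragment 3: offset=4 data="cZyO" -> buffer=IQjycZyOuSf

Answer: IQjycZyOuSf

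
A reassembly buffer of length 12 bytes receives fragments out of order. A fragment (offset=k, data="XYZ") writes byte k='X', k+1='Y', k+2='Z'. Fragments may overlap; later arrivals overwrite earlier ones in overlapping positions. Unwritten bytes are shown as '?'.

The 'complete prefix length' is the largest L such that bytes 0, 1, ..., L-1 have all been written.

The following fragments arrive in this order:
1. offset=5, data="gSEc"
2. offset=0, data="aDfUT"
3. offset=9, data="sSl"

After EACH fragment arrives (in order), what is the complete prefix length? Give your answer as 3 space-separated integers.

Fragment 1: offset=5 data="gSEc" -> buffer=?????gSEc??? -> prefix_len=0
Fragment 2: offset=0 data="aDfUT" -> buffer=aDfUTgSEc??? -> prefix_len=9
Fragment 3: offset=9 data="sSl" -> buffer=aDfUTgSEcsSl -> prefix_len=12

Answer: 0 9 12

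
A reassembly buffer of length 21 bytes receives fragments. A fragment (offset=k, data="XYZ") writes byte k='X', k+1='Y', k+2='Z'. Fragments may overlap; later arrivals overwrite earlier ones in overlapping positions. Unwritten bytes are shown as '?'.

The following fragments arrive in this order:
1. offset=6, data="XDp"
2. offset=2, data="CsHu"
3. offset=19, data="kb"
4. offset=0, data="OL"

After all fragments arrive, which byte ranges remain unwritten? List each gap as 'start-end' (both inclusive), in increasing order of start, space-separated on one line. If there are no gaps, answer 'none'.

Fragment 1: offset=6 len=3
Fragment 2: offset=2 len=4
Fragment 3: offset=19 len=2
Fragment 4: offset=0 len=2
Gaps: 9-18

Answer: 9-18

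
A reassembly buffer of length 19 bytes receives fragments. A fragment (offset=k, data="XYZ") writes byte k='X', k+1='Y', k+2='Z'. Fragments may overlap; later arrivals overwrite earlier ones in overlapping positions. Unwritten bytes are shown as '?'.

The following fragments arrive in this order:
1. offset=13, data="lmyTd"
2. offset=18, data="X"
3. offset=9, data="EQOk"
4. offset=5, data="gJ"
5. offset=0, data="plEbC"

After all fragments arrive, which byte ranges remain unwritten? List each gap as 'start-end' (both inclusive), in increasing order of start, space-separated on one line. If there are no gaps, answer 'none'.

Answer: 7-8

Derivation:
Fragment 1: offset=13 len=5
Fragment 2: offset=18 len=1
Fragment 3: offset=9 len=4
Fragment 4: offset=5 len=2
Fragment 5: offset=0 len=5
Gaps: 7-8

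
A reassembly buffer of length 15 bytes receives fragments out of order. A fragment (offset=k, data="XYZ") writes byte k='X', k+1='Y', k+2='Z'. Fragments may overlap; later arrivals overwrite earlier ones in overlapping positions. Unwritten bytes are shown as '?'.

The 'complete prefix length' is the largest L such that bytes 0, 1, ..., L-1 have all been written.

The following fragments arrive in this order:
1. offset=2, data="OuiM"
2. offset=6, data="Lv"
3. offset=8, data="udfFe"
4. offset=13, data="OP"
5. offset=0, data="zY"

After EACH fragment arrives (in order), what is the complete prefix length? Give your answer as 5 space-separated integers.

Answer: 0 0 0 0 15

Derivation:
Fragment 1: offset=2 data="OuiM" -> buffer=??OuiM????????? -> prefix_len=0
Fragment 2: offset=6 data="Lv" -> buffer=??OuiMLv??????? -> prefix_len=0
Fragment 3: offset=8 data="udfFe" -> buffer=??OuiMLvudfFe?? -> prefix_len=0
Fragment 4: offset=13 data="OP" -> buffer=??OuiMLvudfFeOP -> prefix_len=0
Fragment 5: offset=0 data="zY" -> buffer=zYOuiMLvudfFeOP -> prefix_len=15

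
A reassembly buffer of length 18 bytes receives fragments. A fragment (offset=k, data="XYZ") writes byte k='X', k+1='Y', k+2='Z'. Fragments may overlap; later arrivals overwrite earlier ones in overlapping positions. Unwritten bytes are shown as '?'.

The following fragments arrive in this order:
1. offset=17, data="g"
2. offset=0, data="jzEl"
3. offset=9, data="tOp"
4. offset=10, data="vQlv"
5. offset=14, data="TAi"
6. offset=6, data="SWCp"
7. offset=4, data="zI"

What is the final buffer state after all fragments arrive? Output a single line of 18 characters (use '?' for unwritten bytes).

Fragment 1: offset=17 data="g" -> buffer=?????????????????g
Fragment 2: offset=0 data="jzEl" -> buffer=jzEl?????????????g
Fragment 3: offset=9 data="tOp" -> buffer=jzEl?????tOp?????g
Fragment 4: offset=10 data="vQlv" -> buffer=jzEl?????tvQlv???g
Fragment 5: offset=14 data="TAi" -> buffer=jzEl?????tvQlvTAig
Fragment 6: offset=6 data="SWCp" -> buffer=jzEl??SWCpvQlvTAig
Fragment 7: offset=4 data="zI" -> buffer=jzElzISWCpvQlvTAig

Answer: jzElzISWCpvQlvTAig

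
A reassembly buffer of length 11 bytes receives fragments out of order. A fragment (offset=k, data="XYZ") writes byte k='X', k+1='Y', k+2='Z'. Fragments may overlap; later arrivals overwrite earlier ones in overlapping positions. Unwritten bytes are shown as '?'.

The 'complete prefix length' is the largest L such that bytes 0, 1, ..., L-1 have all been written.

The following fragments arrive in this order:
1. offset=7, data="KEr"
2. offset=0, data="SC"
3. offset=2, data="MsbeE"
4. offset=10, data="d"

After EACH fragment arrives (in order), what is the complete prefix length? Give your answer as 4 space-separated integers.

Answer: 0 2 10 11

Derivation:
Fragment 1: offset=7 data="KEr" -> buffer=???????KEr? -> prefix_len=0
Fragment 2: offset=0 data="SC" -> buffer=SC?????KEr? -> prefix_len=2
Fragment 3: offset=2 data="MsbeE" -> buffer=SCMsbeEKEr? -> prefix_len=10
Fragment 4: offset=10 data="d" -> buffer=SCMsbeEKErd -> prefix_len=11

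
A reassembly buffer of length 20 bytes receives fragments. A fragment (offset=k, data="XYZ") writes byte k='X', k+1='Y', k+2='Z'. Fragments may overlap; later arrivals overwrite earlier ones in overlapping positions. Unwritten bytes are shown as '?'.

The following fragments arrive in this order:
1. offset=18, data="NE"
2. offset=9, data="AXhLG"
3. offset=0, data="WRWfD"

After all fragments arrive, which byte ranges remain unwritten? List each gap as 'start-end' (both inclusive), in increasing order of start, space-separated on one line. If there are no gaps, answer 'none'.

Fragment 1: offset=18 len=2
Fragment 2: offset=9 len=5
Fragment 3: offset=0 len=5
Gaps: 5-8 14-17

Answer: 5-8 14-17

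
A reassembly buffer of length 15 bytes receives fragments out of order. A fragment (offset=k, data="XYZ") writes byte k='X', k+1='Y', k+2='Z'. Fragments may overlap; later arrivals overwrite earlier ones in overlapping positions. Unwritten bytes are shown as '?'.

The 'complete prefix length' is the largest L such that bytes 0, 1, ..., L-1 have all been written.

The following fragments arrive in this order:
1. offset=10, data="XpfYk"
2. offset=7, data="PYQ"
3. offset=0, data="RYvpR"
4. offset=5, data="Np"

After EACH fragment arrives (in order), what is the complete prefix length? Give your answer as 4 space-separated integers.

Fragment 1: offset=10 data="XpfYk" -> buffer=??????????XpfYk -> prefix_len=0
Fragment 2: offset=7 data="PYQ" -> buffer=???????PYQXpfYk -> prefix_len=0
Fragment 3: offset=0 data="RYvpR" -> buffer=RYvpR??PYQXpfYk -> prefix_len=5
Fragment 4: offset=5 data="Np" -> buffer=RYvpRNpPYQXpfYk -> prefix_len=15

Answer: 0 0 5 15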